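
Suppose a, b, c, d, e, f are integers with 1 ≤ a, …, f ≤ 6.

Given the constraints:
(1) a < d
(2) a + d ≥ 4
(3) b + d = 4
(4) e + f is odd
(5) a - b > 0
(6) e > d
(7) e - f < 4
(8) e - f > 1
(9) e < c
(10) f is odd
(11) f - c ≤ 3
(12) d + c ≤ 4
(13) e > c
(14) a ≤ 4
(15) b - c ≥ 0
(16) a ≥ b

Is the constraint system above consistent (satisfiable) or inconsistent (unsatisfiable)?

Constraints 1, 5, 6, 9, and 15 give a < d, d < e, e < c, c ≤ b, b < a. Chaining: a < d < e < c ≤ b < a, which forces a < a — impossible.

Unsatisfiable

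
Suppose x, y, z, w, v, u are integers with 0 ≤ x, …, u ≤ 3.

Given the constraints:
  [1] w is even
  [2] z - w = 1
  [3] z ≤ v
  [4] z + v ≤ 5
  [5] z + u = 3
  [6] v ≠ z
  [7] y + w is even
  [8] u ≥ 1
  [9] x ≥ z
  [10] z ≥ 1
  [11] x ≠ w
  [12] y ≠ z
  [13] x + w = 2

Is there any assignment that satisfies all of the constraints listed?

Satisfiable

Take x = 2, y = 0, z = 1, w = 0, v = 3, u = 2. Then constraint 2: z - w = 1; constraint 4: z + v = 4, and every other listed constraint is also met.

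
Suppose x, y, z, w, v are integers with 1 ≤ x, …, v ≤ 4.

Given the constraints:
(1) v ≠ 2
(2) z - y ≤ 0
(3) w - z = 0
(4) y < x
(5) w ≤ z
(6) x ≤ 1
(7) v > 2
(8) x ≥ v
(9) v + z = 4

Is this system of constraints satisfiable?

Unsatisfiable

From constraint 7: v ≥ 3. From constraints 6 and 8: v ≤ x and x ≤ 1, so v ≤ 1. But 1 < 3, so no value of v works.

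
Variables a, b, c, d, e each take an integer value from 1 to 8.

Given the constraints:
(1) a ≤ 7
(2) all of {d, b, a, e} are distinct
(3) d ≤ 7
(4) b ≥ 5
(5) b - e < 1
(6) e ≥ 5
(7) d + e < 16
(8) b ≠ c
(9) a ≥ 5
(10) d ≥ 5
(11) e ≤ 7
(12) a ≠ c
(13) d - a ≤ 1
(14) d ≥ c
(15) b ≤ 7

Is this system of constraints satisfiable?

Constraints 1, 3, 4, 6, 9, 10, 11, and 15 confine each of d, b, a, e to the 3 values {5, …, 7}.
Constraint 2 requires all 4 of them to be distinct, but only 3 values are available — impossible by the pigeonhole principle.

Unsatisfiable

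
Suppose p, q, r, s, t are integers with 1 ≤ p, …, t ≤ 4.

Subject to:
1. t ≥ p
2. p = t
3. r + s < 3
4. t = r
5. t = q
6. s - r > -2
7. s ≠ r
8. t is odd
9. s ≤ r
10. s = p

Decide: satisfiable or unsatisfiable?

Unsatisfiable

From constraints 2, 4, and 10, s = p = t = r, so s = r. But constraint 7 says s ≠ r. Contradiction.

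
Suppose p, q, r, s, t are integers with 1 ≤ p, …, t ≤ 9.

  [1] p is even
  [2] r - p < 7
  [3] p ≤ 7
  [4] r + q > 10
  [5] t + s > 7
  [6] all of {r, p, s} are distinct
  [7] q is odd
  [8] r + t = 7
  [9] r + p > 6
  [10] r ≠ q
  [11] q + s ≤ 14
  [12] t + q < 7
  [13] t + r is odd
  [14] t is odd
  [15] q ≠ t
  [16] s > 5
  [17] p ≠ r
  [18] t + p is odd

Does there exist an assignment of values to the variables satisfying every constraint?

Try p = 2, q = 5, r = 6, s = 8, t = 1.
Check constraint 2: r - p = 4; constraint 4: r + q = 11; constraint 5: t + s = 9. The remaining constraints are straightforward to verify.

Satisfiable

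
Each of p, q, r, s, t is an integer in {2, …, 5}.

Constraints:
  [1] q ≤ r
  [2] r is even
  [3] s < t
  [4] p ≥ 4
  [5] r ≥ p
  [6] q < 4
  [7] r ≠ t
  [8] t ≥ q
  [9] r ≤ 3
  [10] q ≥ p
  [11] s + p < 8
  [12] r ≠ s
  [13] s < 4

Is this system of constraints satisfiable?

From constraints 4 and 10: q ≥ p and p ≥ 4, so q ≥ 4. From constraints 1 and 9: q ≤ r and r ≤ 3, so q ≤ 3. But 3 < 4, so no value of q works.

Unsatisfiable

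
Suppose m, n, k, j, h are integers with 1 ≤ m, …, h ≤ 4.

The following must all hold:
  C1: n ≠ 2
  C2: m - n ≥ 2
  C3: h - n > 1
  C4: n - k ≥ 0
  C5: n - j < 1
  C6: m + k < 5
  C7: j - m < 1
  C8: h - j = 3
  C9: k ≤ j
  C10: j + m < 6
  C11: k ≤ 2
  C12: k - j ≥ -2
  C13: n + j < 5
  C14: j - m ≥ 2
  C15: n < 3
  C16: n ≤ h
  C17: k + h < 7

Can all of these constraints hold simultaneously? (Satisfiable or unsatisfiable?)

Unsatisfiable

Constraints 2, 4, 12, and 14 give m − n ≥ 2, n − k ≥ 0, k − j ≥ -2, j − m ≥ 2.
Adding all 4 inequalities: the left sides telescope to 0, and the right sides sum to 2 + 0 + (-2) + 2 = 2. So 0 ≥ 2, which is false.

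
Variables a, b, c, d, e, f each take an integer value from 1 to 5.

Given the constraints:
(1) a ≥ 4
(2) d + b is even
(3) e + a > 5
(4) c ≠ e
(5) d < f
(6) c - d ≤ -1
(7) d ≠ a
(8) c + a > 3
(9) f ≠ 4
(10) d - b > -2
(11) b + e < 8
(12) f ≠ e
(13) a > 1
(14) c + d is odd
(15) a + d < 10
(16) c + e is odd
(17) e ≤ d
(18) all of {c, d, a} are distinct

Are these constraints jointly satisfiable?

Satisfiable

The assignment a = 5, b = 4, c = 1, d = 4, e = 2, f = 5 works:
  constraint 3 holds since e + a = 7.
  constraint 6 holds since c - d = -3.
  constraint 8 holds since c + a = 6.
The rest check out directly.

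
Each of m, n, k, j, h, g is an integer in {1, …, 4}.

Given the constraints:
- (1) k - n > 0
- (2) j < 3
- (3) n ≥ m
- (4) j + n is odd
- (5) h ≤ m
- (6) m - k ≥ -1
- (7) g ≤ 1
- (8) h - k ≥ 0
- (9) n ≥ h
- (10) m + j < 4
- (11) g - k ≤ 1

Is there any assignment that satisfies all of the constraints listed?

Constraints 1, 8, and 9 give n < k, k ≤ h, h ≤ n. Chaining: n < k ≤ h ≤ n, which forces n < n — impossible.

Unsatisfiable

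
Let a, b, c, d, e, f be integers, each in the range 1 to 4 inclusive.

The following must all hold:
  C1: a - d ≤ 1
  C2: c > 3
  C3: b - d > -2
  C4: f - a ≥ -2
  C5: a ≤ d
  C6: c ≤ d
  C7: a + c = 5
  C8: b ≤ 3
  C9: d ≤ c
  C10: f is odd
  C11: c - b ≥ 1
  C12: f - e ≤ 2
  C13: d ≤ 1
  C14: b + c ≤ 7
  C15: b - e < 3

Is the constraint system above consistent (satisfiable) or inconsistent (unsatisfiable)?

From constraint 2: c ≥ 4. From constraints 6 and 13: c ≤ d and d ≤ 1, so c ≤ 1. But 1 < 4, so no value of c works.

Unsatisfiable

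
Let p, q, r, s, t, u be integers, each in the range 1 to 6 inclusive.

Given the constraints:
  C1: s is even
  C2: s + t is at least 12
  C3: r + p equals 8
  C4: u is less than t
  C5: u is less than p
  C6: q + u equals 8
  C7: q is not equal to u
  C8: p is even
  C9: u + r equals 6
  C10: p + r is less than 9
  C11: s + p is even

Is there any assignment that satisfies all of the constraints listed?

Satisfiable

One satisfying assignment is p = 4, q = 6, r = 4, s = 6, t = 6, u = 2.
For the less obvious constraints — constraint 2: s + t = 12; constraint 3: r + p = 8; constraint 6: q + u = 8 — and the others hold by inspection.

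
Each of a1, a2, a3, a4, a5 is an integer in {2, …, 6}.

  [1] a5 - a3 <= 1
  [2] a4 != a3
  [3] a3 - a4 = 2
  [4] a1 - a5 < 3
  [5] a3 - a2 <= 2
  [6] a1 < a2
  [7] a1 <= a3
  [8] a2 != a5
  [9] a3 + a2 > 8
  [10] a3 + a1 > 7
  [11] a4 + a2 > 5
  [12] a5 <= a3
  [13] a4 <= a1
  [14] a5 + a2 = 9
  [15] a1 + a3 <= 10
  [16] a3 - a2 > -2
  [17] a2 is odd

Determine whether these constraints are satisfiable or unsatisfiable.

Satisfiable

The assignment a1 = 4, a2 = 5, a3 = 4, a4 = 2, a5 = 4 works:
  constraint 1 holds since a5 - a3 = 0.
  constraint 3 holds since a3 - a4 = 2.
  constraint 4 holds since a1 - a5 = 0.
The rest check out directly.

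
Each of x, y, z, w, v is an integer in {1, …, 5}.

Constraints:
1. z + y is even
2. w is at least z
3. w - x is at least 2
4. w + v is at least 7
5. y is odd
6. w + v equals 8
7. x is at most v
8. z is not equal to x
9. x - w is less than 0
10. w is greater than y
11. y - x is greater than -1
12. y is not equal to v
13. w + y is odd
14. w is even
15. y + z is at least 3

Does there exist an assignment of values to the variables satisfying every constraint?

Satisfiable

One satisfying assignment is x = 2, y = 3, z = 3, w = 4, v = 4.
For the less obvious constraints — constraint 3: w - x = 2; constraint 4: w + v = 8 — and the others hold by inspection.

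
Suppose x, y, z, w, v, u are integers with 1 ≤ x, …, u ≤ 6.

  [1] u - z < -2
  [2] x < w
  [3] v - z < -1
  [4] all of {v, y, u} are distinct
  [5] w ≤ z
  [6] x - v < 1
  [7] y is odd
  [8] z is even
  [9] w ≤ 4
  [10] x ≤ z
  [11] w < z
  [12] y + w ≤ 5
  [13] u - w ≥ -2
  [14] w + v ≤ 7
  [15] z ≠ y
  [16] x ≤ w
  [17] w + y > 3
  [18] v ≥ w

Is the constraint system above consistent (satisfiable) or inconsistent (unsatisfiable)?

Try x = 2, y = 1, z = 6, w = 3, v = 3, u = 2.
Check constraint 1: u - z = -4; constraint 3: v - z = -3. The remaining constraints are straightforward to verify.

Satisfiable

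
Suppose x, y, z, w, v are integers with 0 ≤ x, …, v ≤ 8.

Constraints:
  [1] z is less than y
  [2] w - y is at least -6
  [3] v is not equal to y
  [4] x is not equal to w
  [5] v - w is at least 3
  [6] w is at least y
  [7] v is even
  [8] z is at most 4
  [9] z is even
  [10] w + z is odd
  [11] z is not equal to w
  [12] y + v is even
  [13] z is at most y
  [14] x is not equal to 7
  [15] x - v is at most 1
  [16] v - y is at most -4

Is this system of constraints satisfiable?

Unsatisfiable

Constraints 2, 5, and 16 give v − w ≥ 3, w − y ≥ -6, y − v ≥ 4.
Adding all 3 inequalities: the left sides telescope to 0, and the right sides sum to 3 + (-6) + 4 = 1. So 0 ≥ 1, which is false.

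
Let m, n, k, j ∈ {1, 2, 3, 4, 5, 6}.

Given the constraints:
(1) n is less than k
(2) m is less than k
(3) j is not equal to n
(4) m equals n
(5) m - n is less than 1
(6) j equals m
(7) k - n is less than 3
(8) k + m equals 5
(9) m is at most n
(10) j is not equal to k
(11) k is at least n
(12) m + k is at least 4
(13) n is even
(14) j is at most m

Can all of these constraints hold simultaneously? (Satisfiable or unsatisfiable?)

Unsatisfiable

From constraints 4 and 6, j = m = n, so j = n. But constraint 3 says j ≠ n. Contradiction.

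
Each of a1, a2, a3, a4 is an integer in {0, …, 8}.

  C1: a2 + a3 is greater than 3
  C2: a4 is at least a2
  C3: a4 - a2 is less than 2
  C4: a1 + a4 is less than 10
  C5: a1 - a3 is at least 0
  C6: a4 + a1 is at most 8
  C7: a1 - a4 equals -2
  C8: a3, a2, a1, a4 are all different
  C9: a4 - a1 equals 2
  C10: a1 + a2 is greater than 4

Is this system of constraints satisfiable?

Satisfiable

One satisfying assignment is a1 = 3, a2 = 4, a3 = 0, a4 = 5.
For the less obvious constraints — constraint 1: a2 + a3 = 4; constraint 3: a4 - a2 = 1 — and the others hold by inspection.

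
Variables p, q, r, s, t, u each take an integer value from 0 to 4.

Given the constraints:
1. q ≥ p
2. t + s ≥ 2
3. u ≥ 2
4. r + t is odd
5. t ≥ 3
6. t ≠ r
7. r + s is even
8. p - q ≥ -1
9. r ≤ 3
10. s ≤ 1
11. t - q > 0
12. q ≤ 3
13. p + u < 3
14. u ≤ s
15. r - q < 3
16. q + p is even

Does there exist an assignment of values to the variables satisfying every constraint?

From constraint 3: u ≥ 2. From constraints 10 and 14: u ≤ s and s ≤ 1, so u ≤ 1. But 1 < 2, so no value of u works.

Unsatisfiable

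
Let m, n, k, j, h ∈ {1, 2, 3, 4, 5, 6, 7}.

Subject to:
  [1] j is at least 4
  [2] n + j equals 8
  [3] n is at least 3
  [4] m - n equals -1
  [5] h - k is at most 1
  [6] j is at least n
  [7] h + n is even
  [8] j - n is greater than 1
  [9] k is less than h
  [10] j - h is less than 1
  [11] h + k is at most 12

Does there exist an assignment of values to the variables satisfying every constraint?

Satisfiable

Setting (m, n, k, j, h) = (2, 3, 4, 5, 5) satisfies everything: constraint 2: n + j = 8; constraint 4: m - n = -1, and the others follow.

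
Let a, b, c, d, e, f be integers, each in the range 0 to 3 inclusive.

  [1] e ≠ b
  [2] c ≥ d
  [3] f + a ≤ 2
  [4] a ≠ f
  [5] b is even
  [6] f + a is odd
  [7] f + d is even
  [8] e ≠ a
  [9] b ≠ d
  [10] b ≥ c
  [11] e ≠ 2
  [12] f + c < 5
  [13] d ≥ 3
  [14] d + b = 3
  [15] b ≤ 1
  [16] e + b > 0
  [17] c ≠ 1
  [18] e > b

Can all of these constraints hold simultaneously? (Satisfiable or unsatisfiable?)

From constraints 2 and 13: c ≥ d and d ≥ 3, so c ≥ 3. From constraints 10 and 15: c ≤ b and b ≤ 1, so c ≤ 1. But 1 < 3, so no value of c works.

Unsatisfiable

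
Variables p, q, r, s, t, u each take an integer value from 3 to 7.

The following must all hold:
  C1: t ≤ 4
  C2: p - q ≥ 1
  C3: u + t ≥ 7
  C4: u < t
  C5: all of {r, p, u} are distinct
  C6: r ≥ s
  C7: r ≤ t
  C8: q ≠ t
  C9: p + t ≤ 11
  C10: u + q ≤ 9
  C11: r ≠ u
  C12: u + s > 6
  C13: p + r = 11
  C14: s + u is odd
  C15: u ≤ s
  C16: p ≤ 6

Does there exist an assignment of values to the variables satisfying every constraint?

Unsatisfiable

From constraint 16: p ≤ 6. From constraints 1 and 7: r ≤ t ≤ 4. Hence p + r ≤ 10. But constraint 13 requires p + r = 11, and 11 > 10. Contradiction.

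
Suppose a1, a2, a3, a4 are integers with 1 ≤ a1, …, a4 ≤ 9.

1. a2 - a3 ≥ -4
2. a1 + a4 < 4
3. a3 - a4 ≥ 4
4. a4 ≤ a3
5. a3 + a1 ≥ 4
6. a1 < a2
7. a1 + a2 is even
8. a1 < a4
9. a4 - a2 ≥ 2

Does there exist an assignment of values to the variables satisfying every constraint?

Constraints 1, 3, and 9 give a3 − a4 ≥ 4, a4 − a2 ≥ 2, a2 − a3 ≥ -4.
Adding all 3 inequalities: the left sides telescope to 0, and the right sides sum to 4 + 2 + (-4) = 2. So 0 ≥ 2, which is false.

Unsatisfiable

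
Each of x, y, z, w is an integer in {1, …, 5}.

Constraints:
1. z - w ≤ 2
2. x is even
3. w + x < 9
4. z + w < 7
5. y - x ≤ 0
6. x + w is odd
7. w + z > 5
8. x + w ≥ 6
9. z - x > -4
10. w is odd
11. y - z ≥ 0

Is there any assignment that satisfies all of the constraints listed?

Satisfiable

One satisfying assignment is x = 4, y = 4, z = 3, w = 3.
For the less obvious constraints — constraint 1: z - w = 0; constraint 3: w + x = 7 — and the others hold by inspection.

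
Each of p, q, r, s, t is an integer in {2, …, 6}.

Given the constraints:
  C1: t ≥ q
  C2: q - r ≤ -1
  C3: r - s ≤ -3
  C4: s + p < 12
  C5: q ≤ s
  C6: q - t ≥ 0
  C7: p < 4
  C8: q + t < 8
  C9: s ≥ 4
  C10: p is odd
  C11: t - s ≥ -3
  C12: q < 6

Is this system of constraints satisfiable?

Constraints 2, 3, 6, and 11 give q − t ≥ 0, t − s ≥ -3, s − r ≥ 3, r − q ≥ 1.
Adding all 4 inequalities: the left sides telescope to 0, and the right sides sum to 0 + (-3) + 3 + 1 = 1. So 0 ≥ 1, which is false.

Unsatisfiable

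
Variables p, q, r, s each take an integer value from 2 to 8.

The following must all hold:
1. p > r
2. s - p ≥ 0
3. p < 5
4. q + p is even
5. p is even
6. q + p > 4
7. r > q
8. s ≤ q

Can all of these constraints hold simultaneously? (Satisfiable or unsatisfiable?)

Unsatisfiable

Constraints 1, 2, 7, and 8 give r < p, p ≤ s, s ≤ q, q < r. Chaining: r < p ≤ s ≤ q < r, which forces r < r — impossible.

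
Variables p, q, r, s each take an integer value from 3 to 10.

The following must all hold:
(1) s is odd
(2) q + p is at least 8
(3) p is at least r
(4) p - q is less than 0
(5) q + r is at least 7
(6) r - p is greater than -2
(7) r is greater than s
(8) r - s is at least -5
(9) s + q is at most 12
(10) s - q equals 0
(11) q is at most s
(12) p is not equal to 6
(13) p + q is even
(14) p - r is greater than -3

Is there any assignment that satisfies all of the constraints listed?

Constraints 3, 4, 7, and 11 give r ≤ p, p < q, q ≤ s, s < r. Chaining: r ≤ p < q ≤ s < r, which forces r < r — impossible.

Unsatisfiable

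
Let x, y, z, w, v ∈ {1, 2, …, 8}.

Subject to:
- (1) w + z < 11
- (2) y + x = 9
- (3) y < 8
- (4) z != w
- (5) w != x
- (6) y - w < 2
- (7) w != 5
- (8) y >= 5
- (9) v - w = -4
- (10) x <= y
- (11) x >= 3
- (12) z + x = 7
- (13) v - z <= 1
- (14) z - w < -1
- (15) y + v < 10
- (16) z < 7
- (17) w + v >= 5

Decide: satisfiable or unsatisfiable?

Satisfiable

Setting (x, y, z, w, v) = (3, 6, 4, 6, 2) satisfies everything: constraint 1: w + z = 10; constraint 2: y + x = 9, and the others follow.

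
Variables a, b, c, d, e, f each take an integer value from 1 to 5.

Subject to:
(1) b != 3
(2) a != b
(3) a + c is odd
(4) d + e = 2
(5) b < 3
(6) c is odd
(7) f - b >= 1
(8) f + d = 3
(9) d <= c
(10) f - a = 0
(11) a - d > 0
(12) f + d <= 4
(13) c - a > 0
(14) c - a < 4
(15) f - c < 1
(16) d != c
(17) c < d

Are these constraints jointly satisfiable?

Unsatisfiable

Constraints 11, 13, and 17 give c < d, d < a, a < c. Chaining: c < d < a < c, which forces c < c — impossible.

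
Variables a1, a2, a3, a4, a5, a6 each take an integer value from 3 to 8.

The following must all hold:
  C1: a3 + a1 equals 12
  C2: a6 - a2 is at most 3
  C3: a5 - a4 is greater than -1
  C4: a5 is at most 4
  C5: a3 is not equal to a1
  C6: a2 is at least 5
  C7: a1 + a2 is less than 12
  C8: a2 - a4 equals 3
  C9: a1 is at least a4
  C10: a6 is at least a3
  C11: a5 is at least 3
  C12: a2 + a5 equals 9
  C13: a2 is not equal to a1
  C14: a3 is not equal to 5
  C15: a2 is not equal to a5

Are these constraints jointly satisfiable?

The assignment a1 = 5, a2 = 6, a3 = 7, a4 = 3, a5 = 3, a6 = 7 works:
  constraint 1 holds since a3 + a1 = 12.
  constraint 2 holds since a6 - a2 = 1.
  constraint 3 holds since a5 - a4 = 0.
The rest check out directly.

Satisfiable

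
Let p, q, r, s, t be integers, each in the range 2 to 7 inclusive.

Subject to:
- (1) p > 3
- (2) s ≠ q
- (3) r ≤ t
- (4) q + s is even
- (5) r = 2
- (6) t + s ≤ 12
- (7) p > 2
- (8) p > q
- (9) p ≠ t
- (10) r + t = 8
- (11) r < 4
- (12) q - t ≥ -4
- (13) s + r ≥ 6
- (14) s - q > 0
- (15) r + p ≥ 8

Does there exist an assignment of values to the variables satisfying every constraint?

Setting (p, q, r, s, t) = (7, 3, 2, 5, 6) satisfies everything: constraint 6: t + s = 11; constraint 10: r + t = 8; constraint 12: q - t = -3, and the others follow.

Satisfiable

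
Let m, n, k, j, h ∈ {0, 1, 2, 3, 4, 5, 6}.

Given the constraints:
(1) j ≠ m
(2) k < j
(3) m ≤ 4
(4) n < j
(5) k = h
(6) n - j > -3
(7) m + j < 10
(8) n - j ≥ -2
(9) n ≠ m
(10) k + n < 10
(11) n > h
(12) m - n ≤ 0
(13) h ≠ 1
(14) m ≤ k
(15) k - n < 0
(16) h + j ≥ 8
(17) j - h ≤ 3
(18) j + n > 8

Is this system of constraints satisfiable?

Satisfiable

Setting (m, n, k, j, h) = (2, 5, 4, 6, 4) satisfies everything: constraint 6: n - j = -1; constraint 7: m + j = 8, and the others follow.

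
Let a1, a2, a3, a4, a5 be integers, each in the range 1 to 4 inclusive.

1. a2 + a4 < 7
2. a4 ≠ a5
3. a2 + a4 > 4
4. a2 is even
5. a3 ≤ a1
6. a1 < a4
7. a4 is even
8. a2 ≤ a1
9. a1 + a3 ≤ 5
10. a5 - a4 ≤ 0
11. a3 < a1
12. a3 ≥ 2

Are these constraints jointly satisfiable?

Satisfiable

One satisfying assignment is a1 = 3, a2 = 2, a3 = 2, a4 = 4, a5 = 2.
For the less obvious constraints — constraint 1: a2 + a4 = 6; constraint 3: a2 + a4 = 6 — and the others hold by inspection.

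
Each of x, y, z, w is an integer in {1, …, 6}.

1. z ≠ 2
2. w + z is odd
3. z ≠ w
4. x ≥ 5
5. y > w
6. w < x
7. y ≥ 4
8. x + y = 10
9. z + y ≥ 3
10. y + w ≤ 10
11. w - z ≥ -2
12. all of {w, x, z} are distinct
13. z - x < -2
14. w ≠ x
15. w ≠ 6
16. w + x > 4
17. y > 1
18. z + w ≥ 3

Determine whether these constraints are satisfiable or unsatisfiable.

Satisfiable

Take x = 5, y = 5, z = 1, w = 2. Then constraint 8: x + y = 10; constraint 9: z + y = 6; constraint 10: y + w = 7, and every other listed constraint is also met.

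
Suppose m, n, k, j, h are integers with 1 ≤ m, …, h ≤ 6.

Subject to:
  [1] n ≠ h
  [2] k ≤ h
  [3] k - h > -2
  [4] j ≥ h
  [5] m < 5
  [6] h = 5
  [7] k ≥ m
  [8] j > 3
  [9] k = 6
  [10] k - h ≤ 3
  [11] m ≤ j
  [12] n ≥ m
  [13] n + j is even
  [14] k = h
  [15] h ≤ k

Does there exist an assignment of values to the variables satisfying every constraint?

Unsatisfiable

Constraint 9 fixes k = 6 and constraint 6 fixes h = 5, but constraint 14 requires k = h. Since 6 ≠ 5, contradiction.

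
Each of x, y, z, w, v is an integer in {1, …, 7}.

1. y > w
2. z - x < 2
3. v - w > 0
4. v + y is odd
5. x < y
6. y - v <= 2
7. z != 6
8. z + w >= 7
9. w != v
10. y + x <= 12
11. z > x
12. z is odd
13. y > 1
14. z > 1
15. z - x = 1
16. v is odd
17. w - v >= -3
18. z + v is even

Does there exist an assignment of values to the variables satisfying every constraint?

Satisfiable

Try x = 4, y = 6, z = 5, w = 5, v = 7.
Check constraint 2: z - x = 1; constraint 3: v - w = 2; constraint 6: y - v = -1. The remaining constraints are straightforward to verify.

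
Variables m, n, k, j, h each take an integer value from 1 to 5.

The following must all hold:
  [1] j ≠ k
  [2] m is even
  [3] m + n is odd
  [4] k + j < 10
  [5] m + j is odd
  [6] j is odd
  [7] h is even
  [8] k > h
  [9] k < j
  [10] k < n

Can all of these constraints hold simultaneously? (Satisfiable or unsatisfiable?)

Satisfiable

Take m = 4, n = 5, k = 4, j = 5, h = 2. Then constraint 2: m = 4 is even; constraint 3: m + n = 9 is odd; constraint 4: k + j = 9, and every other listed constraint is also met.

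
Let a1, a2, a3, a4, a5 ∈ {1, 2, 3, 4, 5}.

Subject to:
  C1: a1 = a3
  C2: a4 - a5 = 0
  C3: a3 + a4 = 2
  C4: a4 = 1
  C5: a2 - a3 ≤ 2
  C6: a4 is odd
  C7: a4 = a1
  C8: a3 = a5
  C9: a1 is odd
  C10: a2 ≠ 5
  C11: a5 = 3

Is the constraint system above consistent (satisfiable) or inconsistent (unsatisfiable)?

Constraint 4 fixes a4 = 1 and constraint 11 fixes a5 = 3. Constraints 1, 7, and 8 give a4 = a1 = a3 = a5, so a4 = a5. But 1 ≠ 3 — contradiction.

Unsatisfiable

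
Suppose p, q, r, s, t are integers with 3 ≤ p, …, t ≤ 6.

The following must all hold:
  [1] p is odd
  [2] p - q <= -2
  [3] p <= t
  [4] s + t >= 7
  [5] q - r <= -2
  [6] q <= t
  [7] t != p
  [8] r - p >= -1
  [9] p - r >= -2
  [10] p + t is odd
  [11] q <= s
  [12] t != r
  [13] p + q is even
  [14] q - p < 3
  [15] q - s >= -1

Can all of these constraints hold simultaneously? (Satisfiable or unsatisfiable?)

Unsatisfiable

Constraints 2, 5, and 9 give q − p ≥ 2, p − r ≥ -2, r − q ≥ 2.
Adding all 3 inequalities: the left sides telescope to 0, and the right sides sum to 2 + (-2) + 2 = 2. So 0 ≥ 2, which is false.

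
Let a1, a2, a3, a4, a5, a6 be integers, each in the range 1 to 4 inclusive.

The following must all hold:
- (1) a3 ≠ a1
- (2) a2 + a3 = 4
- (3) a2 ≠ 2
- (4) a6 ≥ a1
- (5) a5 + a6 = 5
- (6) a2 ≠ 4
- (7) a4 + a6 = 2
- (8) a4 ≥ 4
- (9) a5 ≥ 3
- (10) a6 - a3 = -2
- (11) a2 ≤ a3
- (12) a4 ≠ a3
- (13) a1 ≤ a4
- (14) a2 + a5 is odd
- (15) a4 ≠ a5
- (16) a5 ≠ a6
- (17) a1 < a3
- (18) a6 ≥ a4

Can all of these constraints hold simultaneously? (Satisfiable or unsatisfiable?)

From constraint 9: a5 ≥ 3. From constraints 8 and 18: a6 ≥ a4 ≥ 4. Hence a5 + a6 ≥ 7. But constraint 5 requires a5 + a6 = 5, and 5 < 7. Contradiction.

Unsatisfiable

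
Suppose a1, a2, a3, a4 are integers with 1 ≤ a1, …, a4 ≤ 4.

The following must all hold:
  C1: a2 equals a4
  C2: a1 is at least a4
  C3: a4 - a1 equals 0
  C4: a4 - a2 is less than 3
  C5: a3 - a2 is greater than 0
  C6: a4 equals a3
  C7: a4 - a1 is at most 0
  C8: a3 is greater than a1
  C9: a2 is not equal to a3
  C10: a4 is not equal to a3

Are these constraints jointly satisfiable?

From constraints 1 and 6, a2 = a4 = a3, so a2 = a3. But constraint 9 says a2 ≠ a3. Contradiction.

Unsatisfiable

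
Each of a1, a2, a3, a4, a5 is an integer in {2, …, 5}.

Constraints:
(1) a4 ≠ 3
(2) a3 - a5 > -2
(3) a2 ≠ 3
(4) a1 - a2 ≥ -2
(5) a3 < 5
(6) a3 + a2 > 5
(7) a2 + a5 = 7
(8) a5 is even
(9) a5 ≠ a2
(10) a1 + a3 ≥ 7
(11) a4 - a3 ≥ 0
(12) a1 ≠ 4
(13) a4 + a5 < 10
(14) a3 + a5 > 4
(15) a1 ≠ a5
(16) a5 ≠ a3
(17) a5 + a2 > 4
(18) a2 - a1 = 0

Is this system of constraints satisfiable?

Take a1 = 5, a2 = 5, a3 = 3, a4 = 5, a5 = 2. Then constraint 2: a3 - a5 = 1; constraint 4: a1 - a2 = 0, and every other listed constraint is also met.

Satisfiable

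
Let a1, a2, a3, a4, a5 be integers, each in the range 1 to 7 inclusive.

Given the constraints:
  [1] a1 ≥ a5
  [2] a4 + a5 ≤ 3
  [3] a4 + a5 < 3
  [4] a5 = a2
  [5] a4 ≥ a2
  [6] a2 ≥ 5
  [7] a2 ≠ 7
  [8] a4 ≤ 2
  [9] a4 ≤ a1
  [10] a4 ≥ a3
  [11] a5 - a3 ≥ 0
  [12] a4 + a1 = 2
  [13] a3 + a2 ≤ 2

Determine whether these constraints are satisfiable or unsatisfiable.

Unsatisfiable

From constraint 6: a2 ≥ 5. From constraints 5 and 8: a2 ≤ a4 and a4 ≤ 2, so a2 ≤ 2. But 2 < 5, so no value of a2 works.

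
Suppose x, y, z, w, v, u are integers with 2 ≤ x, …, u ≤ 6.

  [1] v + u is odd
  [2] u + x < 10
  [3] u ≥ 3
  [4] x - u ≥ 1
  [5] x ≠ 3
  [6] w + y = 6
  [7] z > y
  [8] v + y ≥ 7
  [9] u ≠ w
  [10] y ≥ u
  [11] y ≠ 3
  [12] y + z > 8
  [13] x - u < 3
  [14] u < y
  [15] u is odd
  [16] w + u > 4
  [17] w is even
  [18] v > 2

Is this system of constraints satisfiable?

Try x = 5, y = 4, z = 5, w = 2, v = 4, u = 3.
Check constraint 2: u + x = 8; constraint 4: x - u = 2. The remaining constraints are straightforward to verify.

Satisfiable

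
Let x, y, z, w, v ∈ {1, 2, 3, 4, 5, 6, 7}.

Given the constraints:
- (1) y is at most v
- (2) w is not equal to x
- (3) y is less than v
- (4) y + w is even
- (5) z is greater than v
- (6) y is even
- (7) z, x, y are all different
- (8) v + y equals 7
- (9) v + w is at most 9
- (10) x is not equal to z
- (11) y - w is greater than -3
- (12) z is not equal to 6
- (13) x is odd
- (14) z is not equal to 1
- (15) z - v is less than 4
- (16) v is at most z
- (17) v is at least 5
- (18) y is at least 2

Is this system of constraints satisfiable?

The assignment x = 3, y = 2, z = 7, w = 4, v = 5 works:
  constraint 8 holds since v + y = 7.
  constraint 9 holds since v + w = 9.
  constraint 11 holds since y - w = -2.
The rest check out directly.

Satisfiable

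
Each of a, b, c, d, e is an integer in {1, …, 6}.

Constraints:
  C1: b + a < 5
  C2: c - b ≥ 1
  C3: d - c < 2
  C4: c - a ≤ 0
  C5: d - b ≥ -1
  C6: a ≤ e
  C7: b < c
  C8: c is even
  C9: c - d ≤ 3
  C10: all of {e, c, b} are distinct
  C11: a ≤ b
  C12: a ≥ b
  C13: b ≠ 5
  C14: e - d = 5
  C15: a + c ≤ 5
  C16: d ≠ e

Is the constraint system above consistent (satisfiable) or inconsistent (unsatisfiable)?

Unsatisfiable

Constraints 4, 7, and 11 give b < c, c ≤ a, a ≤ b. Chaining: b < c ≤ a ≤ b, which forces b < b — impossible.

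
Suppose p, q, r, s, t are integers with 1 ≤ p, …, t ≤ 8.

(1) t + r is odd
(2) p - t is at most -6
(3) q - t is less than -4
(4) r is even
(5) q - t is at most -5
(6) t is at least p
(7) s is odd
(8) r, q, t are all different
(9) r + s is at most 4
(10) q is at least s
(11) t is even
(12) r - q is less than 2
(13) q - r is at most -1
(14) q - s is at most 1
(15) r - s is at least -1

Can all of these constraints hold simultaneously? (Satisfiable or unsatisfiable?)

Unsatisfiable

Constraint 11 makes t even and constraint 4 makes r even, so t + r must be even. Constraint 1 says t + r is odd — contradiction.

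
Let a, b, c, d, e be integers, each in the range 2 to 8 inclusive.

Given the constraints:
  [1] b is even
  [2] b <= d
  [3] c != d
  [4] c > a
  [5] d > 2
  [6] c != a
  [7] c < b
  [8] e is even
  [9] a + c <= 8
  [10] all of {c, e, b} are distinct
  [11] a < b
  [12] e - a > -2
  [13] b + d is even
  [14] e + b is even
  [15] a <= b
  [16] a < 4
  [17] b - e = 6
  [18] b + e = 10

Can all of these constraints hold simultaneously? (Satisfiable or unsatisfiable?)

One satisfying assignment is a = 2, b = 8, c = 6, d = 8, e = 2.
For the less obvious constraints — constraint 9: a + c = 8; constraint 12: e - a = 0 — and the others hold by inspection.

Satisfiable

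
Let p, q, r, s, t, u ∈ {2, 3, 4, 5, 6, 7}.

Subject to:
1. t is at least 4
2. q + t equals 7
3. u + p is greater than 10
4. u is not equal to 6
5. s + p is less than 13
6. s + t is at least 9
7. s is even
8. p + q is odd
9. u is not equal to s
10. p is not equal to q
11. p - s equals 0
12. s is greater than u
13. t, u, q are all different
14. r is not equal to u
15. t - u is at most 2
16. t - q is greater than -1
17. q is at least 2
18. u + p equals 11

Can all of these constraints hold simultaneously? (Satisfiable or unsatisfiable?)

One satisfying assignment is p = 6, q = 3, r = 3, s = 6, t = 4, u = 5.
For the less obvious constraints — constraint 2: q + t = 7; constraint 3: u + p = 11 — and the others hold by inspection.

Satisfiable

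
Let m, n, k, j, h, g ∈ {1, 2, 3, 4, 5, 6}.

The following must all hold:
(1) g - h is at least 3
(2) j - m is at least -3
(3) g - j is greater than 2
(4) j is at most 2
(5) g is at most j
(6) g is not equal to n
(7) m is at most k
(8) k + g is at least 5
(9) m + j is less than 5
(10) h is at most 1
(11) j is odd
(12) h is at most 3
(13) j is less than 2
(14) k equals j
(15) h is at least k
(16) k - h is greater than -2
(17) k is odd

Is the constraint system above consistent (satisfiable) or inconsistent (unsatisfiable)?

Unsatisfiable

From constraints 10 and 15: k ≤ h ≤ 1. From constraints 4 and 5: g ≤ j ≤ 2. Hence k + g ≤ 3. But constraint 8 requires k + g ≥ 5, and 5 > 3. Contradiction.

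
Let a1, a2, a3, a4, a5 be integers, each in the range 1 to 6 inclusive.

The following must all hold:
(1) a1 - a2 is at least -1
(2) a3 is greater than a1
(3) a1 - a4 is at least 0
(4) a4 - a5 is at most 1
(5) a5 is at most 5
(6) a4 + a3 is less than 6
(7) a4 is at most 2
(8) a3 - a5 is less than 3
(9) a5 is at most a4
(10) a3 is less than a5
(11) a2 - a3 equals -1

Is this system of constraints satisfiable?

Constraints 2, 3, 9, and 10 give a1 < a3, a3 < a5, a5 ≤ a4, a4 ≤ a1. Chaining: a1 < a3 < a5 ≤ a4 ≤ a1, which forces a1 < a1 — impossible.

Unsatisfiable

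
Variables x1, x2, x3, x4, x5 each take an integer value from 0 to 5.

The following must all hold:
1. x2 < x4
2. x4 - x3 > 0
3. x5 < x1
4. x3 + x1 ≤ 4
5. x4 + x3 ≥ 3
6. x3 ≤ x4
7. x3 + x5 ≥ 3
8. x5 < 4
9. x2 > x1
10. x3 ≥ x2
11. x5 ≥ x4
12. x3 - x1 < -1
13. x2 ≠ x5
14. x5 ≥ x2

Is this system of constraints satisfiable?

Constraints 2, 3, 9, 10, and 11 give x4 ≤ x5, x5 < x1, x1 < x2, x2 ≤ x3, x3 < x4. Chaining: x4 ≤ x5 < x1 < x2 ≤ x3 < x4, which forces x4 < x4 — impossible.

Unsatisfiable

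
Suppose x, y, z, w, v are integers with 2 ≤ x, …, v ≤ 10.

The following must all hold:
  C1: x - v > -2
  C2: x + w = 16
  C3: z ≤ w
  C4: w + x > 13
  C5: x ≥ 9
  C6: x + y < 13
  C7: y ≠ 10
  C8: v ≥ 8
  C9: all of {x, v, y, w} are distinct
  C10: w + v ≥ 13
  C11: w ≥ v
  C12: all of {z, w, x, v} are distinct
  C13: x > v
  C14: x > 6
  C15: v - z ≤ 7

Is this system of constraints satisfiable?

Unsatisfiable

From constraint 5: x ≥ 9. From constraints 8 and 11: w ≥ v ≥ 8. Hence x + w ≥ 17. But constraint 2 requires x + w = 16, and 16 < 17. Contradiction.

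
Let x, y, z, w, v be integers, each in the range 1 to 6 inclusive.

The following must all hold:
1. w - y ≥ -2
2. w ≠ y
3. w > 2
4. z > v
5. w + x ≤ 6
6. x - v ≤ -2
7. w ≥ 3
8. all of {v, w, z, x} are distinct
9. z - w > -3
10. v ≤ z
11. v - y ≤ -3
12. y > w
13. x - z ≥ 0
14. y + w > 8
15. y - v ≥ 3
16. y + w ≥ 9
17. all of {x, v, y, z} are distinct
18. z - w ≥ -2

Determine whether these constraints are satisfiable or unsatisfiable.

Constraints 1, 6, 13, 15, and 18 give y − v ≥ 3, v − x ≥ 2, x − z ≥ 0, z − w ≥ -2, w − y ≥ -2.
Adding all 5 inequalities: the left sides telescope to 0, and the right sides sum to 3 + 2 + 0 + (-2) + (-2) = 1. So 0 ≥ 1, which is false.

Unsatisfiable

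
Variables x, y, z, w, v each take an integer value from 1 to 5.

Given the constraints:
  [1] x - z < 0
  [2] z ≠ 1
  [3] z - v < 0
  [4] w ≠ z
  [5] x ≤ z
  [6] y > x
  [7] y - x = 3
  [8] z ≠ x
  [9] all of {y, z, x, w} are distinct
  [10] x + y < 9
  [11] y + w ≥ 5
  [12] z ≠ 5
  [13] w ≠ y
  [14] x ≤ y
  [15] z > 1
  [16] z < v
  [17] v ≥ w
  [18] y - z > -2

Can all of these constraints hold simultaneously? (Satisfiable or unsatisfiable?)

Satisfiable

Setting (x, y, z, w, v) = (2, 5, 4, 3, 5) satisfies everything: constraint 1: x - z = -2; constraint 3: z - v = -1; constraint 7: y - x = 3, and the others follow.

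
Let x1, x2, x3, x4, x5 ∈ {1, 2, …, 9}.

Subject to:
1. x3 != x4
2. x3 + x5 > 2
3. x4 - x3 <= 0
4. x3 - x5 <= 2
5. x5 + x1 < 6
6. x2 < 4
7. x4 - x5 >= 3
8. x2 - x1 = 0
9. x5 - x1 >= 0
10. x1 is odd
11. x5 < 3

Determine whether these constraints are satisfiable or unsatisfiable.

Unsatisfiable

Constraints 3, 4, and 7 give x5 − x3 ≥ -2, x3 − x4 ≥ 0, x4 − x5 ≥ 3.
Adding all 3 inequalities: the left sides telescope to 0, and the right sides sum to (-2) + 0 + 3 = 1. So 0 ≥ 1, which is false.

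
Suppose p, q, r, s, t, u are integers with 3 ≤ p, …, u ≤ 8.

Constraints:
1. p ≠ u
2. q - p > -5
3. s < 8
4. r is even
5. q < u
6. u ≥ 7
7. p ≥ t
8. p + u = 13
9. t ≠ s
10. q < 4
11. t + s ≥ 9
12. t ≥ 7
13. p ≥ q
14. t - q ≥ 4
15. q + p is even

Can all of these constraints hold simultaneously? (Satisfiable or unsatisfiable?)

From constraints 7 and 12: p ≥ t ≥ 7. From constraint 6: u ≥ 7. Hence p + u ≥ 14. But constraint 8 requires p + u = 13, and 13 < 14. Contradiction.

Unsatisfiable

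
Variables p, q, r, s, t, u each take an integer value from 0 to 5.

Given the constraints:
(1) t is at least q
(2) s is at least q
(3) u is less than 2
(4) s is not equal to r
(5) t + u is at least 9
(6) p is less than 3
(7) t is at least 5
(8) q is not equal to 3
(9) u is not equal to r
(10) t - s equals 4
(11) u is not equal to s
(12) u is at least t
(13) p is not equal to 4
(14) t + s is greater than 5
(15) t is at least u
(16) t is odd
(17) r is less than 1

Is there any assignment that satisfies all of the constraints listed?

Unsatisfiable

From constraints 7 and 12: u ≥ t and t ≥ 5, so u ≥ 5. From constraint 3: u ≤ 1. But 1 < 5, so no value of u works.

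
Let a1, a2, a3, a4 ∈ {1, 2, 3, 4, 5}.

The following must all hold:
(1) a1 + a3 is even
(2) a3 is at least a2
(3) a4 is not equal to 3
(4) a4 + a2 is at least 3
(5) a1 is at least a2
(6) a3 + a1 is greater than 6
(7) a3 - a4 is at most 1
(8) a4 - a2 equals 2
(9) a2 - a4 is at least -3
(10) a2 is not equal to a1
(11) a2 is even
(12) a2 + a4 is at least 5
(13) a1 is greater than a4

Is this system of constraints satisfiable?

Satisfiable

The assignment a1 = 5, a2 = 2, a3 = 3, a4 = 4 works:
  constraint 4 holds since a4 + a2 = 6.
  constraint 6 holds since a3 + a1 = 8.
The rest check out directly.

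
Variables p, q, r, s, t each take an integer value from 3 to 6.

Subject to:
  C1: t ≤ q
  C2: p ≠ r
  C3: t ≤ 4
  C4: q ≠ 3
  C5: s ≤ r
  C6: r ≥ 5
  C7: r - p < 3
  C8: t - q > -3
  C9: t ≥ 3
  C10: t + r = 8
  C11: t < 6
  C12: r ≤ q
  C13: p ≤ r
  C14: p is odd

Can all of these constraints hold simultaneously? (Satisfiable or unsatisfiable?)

Satisfiable

The assignment p = 3, q = 5, r = 5, s = 3, t = 3 works:
  constraint 7 holds since r - p = 2.
  constraint 8 holds since t - q = -2.
  constraint 10 holds since t + r = 8.
The rest check out directly.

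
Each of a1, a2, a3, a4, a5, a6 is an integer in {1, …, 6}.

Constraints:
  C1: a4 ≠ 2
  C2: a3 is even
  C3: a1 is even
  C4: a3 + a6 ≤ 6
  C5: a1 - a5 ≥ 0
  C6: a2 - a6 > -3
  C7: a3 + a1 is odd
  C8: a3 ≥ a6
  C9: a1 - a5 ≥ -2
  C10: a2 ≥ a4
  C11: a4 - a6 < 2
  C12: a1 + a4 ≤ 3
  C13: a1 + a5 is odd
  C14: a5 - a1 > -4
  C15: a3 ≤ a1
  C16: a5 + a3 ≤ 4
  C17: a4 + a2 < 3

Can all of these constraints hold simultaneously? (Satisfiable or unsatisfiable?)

Constraint 2 makes a3 even and constraint 3 makes a1 even, so a3 + a1 must be even. Constraint 7 says a3 + a1 is odd — contradiction.

Unsatisfiable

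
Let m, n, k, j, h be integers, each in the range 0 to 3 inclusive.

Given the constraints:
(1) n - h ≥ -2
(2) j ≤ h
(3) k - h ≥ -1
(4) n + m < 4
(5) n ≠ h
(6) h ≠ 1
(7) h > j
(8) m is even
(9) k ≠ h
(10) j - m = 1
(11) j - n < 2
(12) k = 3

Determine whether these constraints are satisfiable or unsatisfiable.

Setting (m, n, k, j, h) = (0, 1, 3, 1, 2) satisfies everything: constraint 1: n - h = -1; constraint 3: k - h = 1; constraint 4: n + m = 1, and the others follow.

Satisfiable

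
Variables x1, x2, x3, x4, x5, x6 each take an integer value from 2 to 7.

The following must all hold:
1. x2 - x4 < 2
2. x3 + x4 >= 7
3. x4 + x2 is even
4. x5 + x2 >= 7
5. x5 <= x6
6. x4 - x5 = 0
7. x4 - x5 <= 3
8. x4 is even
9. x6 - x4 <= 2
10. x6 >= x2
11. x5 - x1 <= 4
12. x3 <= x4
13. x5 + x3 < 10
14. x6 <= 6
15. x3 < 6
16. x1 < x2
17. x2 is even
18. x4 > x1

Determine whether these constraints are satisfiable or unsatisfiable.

Satisfiable

Try x1 = 3, x2 = 4, x3 = 3, x4 = 4, x5 = 4, x6 = 4.
Check constraint 1: x2 - x4 = 0; constraint 2: x3 + x4 = 7. The remaining constraints are straightforward to verify.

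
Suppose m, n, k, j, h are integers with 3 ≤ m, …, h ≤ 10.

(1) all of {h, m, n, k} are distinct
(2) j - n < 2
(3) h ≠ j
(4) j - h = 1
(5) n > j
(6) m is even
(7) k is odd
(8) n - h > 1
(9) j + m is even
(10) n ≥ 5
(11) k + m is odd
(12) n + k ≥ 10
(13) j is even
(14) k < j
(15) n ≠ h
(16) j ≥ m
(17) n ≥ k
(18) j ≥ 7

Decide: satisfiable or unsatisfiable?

Try m = 4, n = 9, k = 3, j = 8, h = 7.
Check constraint 2: j - n = -1; constraint 4: j - h = 1; constraint 8: n - h = 2. The remaining constraints are straightforward to verify.

Satisfiable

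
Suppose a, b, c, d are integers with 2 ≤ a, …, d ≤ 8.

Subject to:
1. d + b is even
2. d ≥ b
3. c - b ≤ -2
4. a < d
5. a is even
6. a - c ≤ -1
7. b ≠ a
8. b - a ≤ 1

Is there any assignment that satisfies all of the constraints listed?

Unsatisfiable

Constraints 3, 6, and 8 give b − c ≥ 2, c − a ≥ 1, a − b ≥ -1.
Adding all 3 inequalities: the left sides telescope to 0, and the right sides sum to 2 + 1 + (-1) = 2. So 0 ≥ 2, which is false.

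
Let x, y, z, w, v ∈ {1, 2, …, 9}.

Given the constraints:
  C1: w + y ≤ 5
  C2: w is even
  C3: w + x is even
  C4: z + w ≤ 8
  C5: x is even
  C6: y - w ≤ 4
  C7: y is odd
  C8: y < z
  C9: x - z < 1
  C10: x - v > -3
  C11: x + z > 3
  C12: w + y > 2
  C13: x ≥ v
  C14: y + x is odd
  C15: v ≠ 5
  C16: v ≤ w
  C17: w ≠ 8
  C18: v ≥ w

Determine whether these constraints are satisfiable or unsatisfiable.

Try x = 2, y = 3, z = 4, w = 2, v = 2.
Check constraint 1: w + y = 5; constraint 4: z + w = 6; constraint 6: y - w = 1. The remaining constraints are straightforward to verify.

Satisfiable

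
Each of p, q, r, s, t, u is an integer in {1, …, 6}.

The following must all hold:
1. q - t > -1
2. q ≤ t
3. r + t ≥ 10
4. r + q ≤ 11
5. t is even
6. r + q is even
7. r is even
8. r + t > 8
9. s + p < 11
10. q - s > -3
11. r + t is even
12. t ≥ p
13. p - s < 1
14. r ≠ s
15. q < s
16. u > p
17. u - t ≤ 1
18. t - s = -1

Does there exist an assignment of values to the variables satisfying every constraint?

Satisfiable

The assignment p = 3, q = 4, r = 6, s = 5, t = 4, u = 5 works:
  constraint 1 holds since q - t = 0.
  constraint 3 holds since r + t = 10.
  constraint 4 holds since r + q = 10.
The rest check out directly.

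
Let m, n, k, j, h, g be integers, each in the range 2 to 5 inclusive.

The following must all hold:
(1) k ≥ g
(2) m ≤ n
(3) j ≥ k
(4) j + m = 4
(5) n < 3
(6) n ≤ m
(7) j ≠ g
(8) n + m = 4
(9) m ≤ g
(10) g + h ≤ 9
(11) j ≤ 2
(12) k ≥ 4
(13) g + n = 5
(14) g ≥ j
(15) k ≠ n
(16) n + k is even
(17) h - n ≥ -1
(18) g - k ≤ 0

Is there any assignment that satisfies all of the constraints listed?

Unsatisfiable

From constraint 12: k ≥ 4. From constraints 3 and 11: k ≤ j and j ≤ 2, so k ≤ 2. But 2 < 4, so no value of k works.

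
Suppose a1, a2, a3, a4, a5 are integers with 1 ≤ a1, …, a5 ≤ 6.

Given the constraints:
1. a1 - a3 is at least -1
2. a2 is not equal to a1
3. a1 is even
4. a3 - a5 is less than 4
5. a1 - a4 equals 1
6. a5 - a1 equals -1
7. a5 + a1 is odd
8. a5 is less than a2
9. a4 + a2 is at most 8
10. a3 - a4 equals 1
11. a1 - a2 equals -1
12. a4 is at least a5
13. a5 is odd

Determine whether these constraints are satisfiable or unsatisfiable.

Satisfiable

The assignment a1 = 4, a2 = 5, a3 = 4, a4 = 3, a5 = 3 works:
  constraint 1 holds since a1 - a3 = 0.
  constraint 4 holds since a3 - a5 = 1.
The rest check out directly.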